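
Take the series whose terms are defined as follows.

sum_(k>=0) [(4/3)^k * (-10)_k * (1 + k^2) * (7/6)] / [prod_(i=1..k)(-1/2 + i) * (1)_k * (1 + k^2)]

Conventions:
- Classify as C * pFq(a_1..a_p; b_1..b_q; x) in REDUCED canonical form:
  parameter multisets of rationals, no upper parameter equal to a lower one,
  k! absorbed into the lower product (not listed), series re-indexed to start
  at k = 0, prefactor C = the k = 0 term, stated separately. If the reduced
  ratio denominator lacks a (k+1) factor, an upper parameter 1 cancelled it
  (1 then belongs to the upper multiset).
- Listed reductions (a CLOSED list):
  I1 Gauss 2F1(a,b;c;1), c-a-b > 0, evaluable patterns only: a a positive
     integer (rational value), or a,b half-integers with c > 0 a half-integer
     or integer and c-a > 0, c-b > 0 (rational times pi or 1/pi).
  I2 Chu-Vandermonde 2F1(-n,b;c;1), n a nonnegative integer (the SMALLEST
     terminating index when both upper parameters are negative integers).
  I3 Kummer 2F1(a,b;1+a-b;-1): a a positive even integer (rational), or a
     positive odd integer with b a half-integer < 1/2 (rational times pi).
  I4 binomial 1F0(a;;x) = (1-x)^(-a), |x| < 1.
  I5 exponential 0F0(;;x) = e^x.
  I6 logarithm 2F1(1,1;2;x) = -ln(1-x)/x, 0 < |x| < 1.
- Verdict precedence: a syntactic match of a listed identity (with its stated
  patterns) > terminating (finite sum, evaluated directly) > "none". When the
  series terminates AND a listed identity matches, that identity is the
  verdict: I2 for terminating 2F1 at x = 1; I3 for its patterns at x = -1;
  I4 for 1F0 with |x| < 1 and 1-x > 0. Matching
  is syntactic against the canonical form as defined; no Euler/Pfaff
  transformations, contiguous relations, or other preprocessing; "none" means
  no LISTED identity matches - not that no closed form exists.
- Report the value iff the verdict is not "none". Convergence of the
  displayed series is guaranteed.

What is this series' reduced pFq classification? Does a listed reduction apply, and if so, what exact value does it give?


With C = 7/6: the canonical form is 1F1(-10; 1/2; 4/3). Verdict: terminating - the sum ends at index 10 because -10 is a negative integer; exact evaluation follows. Exact value: 36361705041499/33138083271150.

The tell: t_0 = 7/6 here, and the lower running product (prefactor 7/6) is a rising factorial.
Consecutive-term ratio: r(k) = (4/3) * (k-10) / [(k+1/2) (k+1)] - rational; roots negated = parameters, x = (4/3), C = 7/6.


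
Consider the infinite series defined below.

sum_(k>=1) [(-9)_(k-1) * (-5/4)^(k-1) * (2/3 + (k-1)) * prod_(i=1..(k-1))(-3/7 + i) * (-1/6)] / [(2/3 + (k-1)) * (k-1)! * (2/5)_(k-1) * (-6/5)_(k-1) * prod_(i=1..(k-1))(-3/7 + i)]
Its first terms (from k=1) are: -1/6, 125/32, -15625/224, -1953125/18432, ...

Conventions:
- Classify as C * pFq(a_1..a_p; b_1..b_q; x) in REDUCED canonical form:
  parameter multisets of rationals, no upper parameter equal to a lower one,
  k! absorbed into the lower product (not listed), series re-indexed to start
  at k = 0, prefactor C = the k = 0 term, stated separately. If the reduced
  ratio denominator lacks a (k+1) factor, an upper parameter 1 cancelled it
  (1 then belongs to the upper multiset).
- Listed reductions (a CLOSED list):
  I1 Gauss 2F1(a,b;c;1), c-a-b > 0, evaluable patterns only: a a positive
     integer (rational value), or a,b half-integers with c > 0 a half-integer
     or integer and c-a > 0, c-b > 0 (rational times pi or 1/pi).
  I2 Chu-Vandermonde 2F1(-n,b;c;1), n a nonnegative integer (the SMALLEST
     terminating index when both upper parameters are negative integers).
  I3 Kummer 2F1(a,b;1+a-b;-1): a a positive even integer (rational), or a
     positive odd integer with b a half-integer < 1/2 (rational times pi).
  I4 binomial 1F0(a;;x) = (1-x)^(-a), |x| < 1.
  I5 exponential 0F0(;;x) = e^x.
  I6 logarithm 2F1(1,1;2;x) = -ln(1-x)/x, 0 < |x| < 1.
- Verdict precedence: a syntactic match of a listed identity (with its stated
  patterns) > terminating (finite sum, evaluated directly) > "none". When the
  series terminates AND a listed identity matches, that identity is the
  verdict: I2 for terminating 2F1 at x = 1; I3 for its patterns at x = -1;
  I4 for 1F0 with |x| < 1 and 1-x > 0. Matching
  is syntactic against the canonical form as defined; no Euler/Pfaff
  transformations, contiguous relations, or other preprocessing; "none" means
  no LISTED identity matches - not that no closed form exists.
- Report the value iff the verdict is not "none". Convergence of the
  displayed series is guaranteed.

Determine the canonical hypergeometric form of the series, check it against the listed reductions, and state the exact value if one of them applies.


This is -1/6 * 1F2(-9; -6/5, 2/5; -5/4) in reduced canonical form. Verdict: terminating. (-9)_k vanishes past k = 9, leaving a 10-term sum, computed directly. Hence: -1293184894567042793506361233/6221030917802966434971648.

Key step: with t_0 = -1/6, striking the common factor k + 2/3 reduces the term (C = -1/6).
Adjacent-term ratio: r(k) = (-5/4) * (k-9) / [(k-6/5) (k+2/5) (k+1)] ; factor over Q: parameters, x = (-5/4), and C = -1/6.


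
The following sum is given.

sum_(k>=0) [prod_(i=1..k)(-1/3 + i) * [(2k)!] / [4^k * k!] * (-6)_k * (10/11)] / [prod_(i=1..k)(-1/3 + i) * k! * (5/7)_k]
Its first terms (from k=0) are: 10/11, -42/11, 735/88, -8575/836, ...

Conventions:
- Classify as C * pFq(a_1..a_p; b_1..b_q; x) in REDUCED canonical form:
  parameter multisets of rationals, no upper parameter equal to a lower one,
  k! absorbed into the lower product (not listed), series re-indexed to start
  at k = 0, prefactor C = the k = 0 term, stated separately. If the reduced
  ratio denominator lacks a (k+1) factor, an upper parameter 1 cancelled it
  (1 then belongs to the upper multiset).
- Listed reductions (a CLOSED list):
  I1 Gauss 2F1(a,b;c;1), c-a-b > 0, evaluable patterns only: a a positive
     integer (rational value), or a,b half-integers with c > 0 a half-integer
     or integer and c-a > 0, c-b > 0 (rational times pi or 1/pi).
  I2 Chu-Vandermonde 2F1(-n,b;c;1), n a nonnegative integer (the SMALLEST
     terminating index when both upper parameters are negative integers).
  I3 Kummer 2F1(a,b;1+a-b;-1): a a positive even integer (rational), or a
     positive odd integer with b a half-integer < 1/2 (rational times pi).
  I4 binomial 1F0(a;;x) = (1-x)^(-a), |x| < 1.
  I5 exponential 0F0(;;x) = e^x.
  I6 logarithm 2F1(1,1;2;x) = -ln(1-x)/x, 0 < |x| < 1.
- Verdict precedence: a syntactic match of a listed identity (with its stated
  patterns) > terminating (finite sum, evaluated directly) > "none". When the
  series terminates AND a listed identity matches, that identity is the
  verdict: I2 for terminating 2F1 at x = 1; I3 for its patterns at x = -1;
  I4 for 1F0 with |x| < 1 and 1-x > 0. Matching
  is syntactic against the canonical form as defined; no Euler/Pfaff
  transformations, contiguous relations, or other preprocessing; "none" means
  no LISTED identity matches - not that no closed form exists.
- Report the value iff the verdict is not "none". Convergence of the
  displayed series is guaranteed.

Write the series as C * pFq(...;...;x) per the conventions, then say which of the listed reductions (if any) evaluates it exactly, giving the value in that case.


Prefactor 10/11, argument 1: 2F1 with upper {-6, 1/2} over lower {5/7}. Verdict: the Chu-Vandermonde identity I2 fires (terminating 2F1 at x = 1 with n = 6, b = 1/2, c = 5/7). Hence: 6809367/61208576.

Key step: t_0 being 10/11, the parameter 2/3 appears in both the upper and lower lists and cancels.
Step ratio: r(k) = 1 * (k-6) (k+1/2) / [(k+5/7) (k+1)] - rational in k. x = 1; t_0 = 10/11; negate the roots.


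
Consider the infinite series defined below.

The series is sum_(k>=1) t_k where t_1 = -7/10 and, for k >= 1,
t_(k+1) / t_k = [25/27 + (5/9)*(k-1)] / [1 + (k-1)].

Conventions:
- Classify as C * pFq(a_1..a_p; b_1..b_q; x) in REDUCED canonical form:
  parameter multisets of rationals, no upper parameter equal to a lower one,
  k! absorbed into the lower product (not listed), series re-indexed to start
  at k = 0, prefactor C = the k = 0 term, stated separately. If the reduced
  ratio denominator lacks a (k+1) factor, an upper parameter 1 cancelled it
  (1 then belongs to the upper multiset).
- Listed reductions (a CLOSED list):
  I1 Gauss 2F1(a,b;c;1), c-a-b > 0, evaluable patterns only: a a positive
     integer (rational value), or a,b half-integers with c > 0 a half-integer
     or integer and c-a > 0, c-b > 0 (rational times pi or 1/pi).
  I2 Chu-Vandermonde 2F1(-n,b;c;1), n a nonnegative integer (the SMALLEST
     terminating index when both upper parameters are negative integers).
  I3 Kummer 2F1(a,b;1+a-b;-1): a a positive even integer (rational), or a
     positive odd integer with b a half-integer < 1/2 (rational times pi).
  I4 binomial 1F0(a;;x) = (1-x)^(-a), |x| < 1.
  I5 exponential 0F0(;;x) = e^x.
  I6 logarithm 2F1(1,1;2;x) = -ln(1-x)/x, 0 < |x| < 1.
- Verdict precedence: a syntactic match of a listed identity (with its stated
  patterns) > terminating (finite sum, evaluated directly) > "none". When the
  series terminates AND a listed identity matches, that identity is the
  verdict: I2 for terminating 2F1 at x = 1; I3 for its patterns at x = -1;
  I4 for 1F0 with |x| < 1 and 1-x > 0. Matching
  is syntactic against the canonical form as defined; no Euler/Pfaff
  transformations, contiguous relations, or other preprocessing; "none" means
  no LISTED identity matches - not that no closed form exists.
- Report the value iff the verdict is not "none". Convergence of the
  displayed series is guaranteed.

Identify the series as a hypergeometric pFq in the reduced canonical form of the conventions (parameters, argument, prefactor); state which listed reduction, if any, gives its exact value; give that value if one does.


This is -7/10 * 1F0(5/3; -; 5/9) in reduced canonical form. Verdict: the binomial series (I4) applies (the 1F0 binomial series: exponent -5/3, x = 5/9). Value: (-7/10) * (4/9)^(-5/3).

Key observation: t_0 being -7/10, the expanded ratio factors over Q; C = -7/10, x = 5/9, roots give parameters.
Step ratio: r(k) = (5/9) * (k+5/3) / [(k+1)] - rational; roots negated = parameters, x = (5/9), C = -7/10.


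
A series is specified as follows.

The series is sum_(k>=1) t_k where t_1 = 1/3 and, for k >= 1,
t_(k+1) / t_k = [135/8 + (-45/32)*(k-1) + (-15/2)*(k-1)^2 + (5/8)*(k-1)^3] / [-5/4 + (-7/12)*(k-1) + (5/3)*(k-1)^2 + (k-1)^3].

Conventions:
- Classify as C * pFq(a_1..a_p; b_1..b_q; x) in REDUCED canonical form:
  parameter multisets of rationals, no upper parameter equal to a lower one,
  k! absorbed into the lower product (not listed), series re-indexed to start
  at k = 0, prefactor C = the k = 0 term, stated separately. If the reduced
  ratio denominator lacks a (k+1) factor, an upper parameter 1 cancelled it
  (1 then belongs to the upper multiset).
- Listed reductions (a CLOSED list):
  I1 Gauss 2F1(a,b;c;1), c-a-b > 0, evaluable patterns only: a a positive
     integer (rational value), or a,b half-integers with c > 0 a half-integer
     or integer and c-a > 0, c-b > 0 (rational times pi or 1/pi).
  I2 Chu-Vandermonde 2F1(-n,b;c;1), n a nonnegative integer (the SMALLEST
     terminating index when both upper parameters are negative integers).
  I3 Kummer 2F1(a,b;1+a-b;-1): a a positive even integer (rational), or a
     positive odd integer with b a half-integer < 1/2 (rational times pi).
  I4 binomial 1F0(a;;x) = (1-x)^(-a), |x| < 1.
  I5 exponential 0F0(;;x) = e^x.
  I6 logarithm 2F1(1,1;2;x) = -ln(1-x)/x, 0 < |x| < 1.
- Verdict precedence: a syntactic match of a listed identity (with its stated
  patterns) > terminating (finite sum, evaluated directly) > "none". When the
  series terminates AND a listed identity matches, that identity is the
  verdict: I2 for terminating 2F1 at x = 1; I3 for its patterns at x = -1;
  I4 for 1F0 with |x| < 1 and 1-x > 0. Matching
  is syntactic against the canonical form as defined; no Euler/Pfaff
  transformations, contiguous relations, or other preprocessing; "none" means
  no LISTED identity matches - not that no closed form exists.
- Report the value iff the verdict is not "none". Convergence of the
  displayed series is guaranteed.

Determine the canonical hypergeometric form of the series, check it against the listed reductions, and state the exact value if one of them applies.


This is 1/3 * 2F1(-12, -3/2; -5/6; 5/8) in reduced canonical form. Verdict: terminating - upper parameter -12 makes this a finite sum (last index 12), evaluated exactly. Sum: -229193789581037643828845/7506817199983080505344.

Key step: with t_0 = 1/3, the ratio is unreduced: k + 3/2 divides both sides (C = 1/3, x = 5/8).
Adjacent-term ratio: r(k) = (5/8) * (k-12) (k-3/2) / [(k-5/6) (k+1)] - rational in k. x = (5/8); t_0 = 1/3; negate the roots.


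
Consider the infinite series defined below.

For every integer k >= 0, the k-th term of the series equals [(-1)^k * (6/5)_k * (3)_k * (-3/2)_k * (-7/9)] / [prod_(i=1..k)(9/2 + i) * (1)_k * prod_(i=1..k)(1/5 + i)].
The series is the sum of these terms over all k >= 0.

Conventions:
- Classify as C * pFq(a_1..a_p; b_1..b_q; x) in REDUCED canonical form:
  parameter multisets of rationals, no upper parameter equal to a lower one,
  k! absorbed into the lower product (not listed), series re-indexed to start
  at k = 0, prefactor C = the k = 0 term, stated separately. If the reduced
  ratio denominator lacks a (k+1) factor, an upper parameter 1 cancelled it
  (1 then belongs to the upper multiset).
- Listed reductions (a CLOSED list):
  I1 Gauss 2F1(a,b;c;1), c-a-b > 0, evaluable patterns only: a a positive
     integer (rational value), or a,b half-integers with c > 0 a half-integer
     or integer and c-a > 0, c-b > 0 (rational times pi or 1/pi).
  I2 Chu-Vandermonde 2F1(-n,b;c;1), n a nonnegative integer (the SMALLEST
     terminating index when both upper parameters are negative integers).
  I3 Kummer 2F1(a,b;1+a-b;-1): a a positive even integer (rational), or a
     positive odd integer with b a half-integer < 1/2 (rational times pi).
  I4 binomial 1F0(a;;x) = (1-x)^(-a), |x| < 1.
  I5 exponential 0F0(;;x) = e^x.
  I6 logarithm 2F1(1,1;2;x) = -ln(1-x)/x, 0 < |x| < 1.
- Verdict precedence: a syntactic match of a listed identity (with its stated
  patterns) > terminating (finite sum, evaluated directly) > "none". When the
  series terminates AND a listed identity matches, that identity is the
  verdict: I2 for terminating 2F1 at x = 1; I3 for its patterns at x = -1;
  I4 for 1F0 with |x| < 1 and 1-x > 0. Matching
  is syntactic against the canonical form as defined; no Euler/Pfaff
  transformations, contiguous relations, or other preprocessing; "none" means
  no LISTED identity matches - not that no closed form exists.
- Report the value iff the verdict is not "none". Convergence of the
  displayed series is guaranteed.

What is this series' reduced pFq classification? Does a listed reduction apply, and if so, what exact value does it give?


At argument -1: a 2F1 with upper {-3/2, 3}, lower {11/2}, scaled by C = -7/9. Verdict at x = -1: Kummer's theorem (I3) matches (x = -1; c = 11/2 equals 1+a-b for upper {-3/2, 3}: listed pattern). Hence: (-245/512) * pi.

Key observation: t_0 being -7/9, the parameter 6/5 appears in both the upper and lower lists and cancels.
Adjacent-term ratio: r(k) = (-1) * (k-3/2) (k+3) / [(k+11/2) (k+1)] - rational in k, leading ratio (-1); with t_0 = -7/9, classification follows.


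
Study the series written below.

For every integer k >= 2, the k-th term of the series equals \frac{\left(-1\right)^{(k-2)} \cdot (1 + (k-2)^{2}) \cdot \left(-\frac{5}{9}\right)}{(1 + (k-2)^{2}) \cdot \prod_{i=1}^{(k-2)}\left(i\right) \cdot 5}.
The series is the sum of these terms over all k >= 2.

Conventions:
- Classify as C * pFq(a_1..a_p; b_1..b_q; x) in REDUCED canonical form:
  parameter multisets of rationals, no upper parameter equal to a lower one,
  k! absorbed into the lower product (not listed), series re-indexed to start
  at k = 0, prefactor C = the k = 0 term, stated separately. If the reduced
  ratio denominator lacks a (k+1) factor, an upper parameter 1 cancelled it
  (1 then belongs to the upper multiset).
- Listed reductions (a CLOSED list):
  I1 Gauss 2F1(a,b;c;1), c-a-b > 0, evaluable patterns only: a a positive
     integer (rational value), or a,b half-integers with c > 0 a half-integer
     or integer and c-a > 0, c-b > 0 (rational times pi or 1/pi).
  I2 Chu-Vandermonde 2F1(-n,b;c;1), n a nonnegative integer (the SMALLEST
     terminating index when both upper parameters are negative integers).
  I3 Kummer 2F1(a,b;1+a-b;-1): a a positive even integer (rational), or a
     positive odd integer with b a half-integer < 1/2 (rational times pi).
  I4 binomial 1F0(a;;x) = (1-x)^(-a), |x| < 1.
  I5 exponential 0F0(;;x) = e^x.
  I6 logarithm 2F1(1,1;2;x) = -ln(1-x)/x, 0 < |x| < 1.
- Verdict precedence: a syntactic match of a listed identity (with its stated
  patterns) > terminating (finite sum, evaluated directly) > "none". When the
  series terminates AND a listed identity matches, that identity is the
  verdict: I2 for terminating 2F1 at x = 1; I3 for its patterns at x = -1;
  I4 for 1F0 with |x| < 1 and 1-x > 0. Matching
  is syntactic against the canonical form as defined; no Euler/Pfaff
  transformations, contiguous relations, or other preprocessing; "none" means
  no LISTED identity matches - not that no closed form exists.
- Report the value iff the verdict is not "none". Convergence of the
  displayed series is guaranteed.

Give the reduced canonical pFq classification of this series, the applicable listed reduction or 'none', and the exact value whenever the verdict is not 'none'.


At argument -1: a 0F0 with upper {-}, lower {-}, scaled by C = -\frac{1}{9}. Verdict: exponential (I5) applies (the 0F0 exponential series at x = -1). Its exact value is \left(-\frac{1}{9}\right) \cdot e^{-1}.

First insight: with t_0 = -\frac{1}{9}, k^2 + 1 divides numerator and denominator alike; prefactor -1/9 after cancelling.
Step ratio: r(k) = -1 * 1 / [(k+1)] - rational; roots negated = parameters, x = -1, C = -\frac{1}{9}.


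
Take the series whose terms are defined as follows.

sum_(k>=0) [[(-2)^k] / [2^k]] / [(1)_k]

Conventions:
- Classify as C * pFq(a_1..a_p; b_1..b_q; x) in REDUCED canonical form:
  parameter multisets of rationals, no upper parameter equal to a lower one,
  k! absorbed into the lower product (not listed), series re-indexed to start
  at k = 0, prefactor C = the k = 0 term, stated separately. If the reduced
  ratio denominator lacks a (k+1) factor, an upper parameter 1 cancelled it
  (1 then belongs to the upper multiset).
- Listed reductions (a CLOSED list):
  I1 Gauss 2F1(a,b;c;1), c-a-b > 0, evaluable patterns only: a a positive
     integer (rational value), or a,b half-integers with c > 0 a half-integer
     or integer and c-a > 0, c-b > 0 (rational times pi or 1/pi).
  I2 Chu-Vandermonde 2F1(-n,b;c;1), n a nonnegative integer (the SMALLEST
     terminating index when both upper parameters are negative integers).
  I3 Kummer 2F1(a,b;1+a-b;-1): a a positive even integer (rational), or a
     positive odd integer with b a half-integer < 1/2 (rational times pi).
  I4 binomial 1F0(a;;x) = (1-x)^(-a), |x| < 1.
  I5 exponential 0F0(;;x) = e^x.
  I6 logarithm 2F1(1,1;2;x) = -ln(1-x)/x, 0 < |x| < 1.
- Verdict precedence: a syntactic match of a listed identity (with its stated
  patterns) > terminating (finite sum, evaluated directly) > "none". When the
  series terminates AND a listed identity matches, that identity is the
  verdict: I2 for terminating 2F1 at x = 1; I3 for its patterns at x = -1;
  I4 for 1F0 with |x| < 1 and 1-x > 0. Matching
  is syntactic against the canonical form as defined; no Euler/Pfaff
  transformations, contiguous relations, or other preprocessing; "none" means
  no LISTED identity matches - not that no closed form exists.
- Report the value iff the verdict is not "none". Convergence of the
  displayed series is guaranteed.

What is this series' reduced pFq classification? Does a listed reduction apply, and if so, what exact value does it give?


Prefactor 1, argument -1: 0F0 with upper {-} over lower {-}. Verdict: the I5 exponential reduction applies (the 0F0 exponential series at x = -1). Sum: e^(-1).

Key observation: with t_0 = 1, the two k-th powers (C = 1, x = -1) combine into one argument.
Step ratio: r(k) = (-1) * 1 / [(k+1)] - rational; roots negated = parameters, x = (-1), C = 1.


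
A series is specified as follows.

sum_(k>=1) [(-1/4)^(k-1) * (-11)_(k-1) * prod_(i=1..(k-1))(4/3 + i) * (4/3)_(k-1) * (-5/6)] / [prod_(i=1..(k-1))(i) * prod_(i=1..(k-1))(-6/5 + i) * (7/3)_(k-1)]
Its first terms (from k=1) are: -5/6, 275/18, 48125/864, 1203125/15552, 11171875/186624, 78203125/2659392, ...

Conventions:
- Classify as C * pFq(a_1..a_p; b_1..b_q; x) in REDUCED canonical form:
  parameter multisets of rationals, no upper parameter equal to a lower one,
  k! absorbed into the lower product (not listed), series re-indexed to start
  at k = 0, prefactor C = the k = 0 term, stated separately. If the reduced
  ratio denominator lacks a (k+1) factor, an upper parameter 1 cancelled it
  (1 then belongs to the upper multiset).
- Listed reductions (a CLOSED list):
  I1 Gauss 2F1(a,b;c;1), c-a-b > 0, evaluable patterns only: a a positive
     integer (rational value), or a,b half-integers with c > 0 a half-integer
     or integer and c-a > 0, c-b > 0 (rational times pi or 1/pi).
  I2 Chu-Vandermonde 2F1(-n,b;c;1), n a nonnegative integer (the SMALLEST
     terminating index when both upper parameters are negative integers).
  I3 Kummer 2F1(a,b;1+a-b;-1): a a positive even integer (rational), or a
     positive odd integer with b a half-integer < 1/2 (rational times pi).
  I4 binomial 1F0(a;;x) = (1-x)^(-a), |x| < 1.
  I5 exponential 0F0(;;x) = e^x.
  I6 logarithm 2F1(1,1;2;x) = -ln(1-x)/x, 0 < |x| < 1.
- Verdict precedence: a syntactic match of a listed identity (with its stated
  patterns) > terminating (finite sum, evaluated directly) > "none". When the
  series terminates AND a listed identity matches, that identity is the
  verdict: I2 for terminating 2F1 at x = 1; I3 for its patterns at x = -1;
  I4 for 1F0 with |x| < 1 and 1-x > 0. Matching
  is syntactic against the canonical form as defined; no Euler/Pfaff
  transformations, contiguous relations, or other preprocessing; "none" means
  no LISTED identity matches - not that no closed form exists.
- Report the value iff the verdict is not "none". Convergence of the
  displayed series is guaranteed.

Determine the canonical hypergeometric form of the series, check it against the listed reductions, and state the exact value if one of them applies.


Canonical form: C = -5/6 times 2F1 with upper {-11, 4/3}, lower {-1/5}, x = -1/4. Verdict: terminating - the sum ends at index 11 because -11 is a negative integer; exact evaluation follows. Sum: 1474116030846996495235/5919275376703438848.

Structural cue: t_0 = -5/6 here, and the lower running product (C = -5/6) is a rising factorial.
Term ratio: r(k) = (-1/4) * (k-11) (k+4/3) / [(k-1/5) (k+1)] - rational in k. x = (-1/4); t_0 = -5/6; negate the roots.


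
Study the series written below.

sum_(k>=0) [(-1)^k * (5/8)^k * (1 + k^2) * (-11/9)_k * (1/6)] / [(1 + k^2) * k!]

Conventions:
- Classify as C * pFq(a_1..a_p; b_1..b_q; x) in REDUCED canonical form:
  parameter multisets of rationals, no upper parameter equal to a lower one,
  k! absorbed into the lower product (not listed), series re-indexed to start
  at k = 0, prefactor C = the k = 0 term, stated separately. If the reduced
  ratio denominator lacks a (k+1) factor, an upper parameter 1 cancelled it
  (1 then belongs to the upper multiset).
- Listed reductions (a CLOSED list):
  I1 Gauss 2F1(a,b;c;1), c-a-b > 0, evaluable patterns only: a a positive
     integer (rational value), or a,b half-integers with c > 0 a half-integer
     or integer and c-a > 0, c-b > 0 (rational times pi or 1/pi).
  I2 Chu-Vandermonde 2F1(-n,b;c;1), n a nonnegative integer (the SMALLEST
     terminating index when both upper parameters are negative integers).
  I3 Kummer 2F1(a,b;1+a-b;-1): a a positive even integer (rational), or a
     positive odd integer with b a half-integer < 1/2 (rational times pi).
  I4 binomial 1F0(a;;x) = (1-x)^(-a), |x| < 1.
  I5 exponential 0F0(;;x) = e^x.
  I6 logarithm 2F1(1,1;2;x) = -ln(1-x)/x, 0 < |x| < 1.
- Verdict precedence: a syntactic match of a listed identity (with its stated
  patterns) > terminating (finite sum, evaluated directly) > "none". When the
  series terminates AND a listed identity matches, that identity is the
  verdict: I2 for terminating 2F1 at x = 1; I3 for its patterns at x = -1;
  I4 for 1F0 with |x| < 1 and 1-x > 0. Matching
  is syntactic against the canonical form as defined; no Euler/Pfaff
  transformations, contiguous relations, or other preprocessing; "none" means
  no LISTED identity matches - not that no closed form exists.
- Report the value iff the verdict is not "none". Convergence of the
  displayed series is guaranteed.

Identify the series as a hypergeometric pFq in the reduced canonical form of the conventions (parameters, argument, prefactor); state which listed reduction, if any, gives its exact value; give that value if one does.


This is 1/6 * 1F0(-11/9; -; -5/8) in reduced canonical form. Verdict: the I4 binomial reduction applies (the 1F0 binomial series: exponent 11/9, x = -5/8). Hence: (1/6) * (13/8)^(11/9).

Key observation: t_0 being 1/6, k^2 + 1 divides numerator and denominator alike; C = 1/6 after cancelling.
Adjacent-term ratio: r(k) = (-5/8) * (k-11/9) / [(k+1)] - rational in k, leading ratio (-5/8); with t_0 = 1/6, classification follows.


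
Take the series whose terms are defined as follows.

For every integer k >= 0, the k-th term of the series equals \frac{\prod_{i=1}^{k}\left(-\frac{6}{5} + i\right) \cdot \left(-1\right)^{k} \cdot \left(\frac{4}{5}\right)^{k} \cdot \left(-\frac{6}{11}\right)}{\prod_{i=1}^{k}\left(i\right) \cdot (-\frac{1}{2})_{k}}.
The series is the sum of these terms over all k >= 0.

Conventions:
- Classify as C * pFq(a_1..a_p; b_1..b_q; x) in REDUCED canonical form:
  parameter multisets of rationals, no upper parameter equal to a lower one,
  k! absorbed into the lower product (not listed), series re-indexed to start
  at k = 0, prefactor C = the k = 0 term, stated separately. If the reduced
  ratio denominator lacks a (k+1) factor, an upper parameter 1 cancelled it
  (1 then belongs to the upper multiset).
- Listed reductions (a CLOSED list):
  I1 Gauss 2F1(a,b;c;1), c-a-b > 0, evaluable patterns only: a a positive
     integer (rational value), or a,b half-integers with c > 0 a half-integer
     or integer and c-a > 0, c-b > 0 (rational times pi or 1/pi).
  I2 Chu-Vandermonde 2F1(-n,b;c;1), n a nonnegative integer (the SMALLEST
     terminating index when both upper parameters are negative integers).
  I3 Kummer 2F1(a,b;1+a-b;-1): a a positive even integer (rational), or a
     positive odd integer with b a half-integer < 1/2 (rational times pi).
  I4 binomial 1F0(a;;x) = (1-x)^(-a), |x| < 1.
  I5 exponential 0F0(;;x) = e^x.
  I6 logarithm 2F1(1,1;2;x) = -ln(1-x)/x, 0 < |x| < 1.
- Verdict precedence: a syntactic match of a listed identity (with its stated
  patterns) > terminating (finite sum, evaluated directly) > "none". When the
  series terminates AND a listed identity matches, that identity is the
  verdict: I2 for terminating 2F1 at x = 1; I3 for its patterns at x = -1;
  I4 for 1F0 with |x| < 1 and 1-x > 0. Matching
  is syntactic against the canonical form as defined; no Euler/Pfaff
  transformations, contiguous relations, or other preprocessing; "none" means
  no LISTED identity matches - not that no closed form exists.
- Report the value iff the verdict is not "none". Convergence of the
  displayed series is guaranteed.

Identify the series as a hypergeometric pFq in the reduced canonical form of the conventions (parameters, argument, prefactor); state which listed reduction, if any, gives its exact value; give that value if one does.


At argument -\frac{4}{5}: a 1F1 with upper {-\frac{1}{5}}, lower {-\frac{1}{2}}, scaled by C = -\frac{6}{11}. Verdict: none. A 1F1 with upper {-\frac{1}{5}} fits none of I1-I6 at x = -\frac{4}{5}; the sum runs forever.

The tell: t_0 = -\frac{6}{11} here, and the (-1)^k factor (prefactor -6/11) folds into the argument's sign.
Ratio: r(k) = -\frac{4}{5} * (k-\frac{1}{5}) / [(k-\frac{1}{2}) (k+1)] ; factor over Q: parameters, x = -\frac{4}{5}, and C = -\frac{6}{11}.


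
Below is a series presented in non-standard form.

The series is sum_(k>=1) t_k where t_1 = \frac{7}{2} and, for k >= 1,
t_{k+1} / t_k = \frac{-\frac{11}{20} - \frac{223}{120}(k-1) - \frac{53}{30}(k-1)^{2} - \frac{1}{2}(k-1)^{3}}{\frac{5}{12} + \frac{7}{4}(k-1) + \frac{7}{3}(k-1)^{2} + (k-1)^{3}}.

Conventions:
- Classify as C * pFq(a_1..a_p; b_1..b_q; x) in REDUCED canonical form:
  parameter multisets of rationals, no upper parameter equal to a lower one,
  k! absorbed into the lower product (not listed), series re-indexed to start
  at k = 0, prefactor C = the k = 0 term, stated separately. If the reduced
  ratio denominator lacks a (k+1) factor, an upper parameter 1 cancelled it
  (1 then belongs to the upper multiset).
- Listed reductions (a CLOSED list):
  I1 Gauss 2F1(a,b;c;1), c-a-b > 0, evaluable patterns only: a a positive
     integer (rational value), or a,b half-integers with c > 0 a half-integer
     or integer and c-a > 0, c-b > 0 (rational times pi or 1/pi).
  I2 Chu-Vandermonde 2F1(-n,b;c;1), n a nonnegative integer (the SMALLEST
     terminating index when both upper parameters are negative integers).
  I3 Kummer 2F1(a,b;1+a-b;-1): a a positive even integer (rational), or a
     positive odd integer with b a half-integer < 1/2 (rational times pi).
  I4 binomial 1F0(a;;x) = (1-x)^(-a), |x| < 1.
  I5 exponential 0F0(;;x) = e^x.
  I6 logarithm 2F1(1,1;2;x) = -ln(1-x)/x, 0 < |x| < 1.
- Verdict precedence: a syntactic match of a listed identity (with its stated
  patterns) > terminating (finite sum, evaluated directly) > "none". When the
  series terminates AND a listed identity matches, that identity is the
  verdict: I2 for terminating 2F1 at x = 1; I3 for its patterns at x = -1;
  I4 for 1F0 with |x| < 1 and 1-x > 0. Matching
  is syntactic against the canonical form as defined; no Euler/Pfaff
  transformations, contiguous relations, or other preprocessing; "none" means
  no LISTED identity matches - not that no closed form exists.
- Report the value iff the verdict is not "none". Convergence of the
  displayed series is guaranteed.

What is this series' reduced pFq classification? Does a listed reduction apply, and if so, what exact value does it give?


x = -\frac{1}{2} here; the reduced form reads 2F1, upper {\frac{6}{5}, \frac{11}{6}}, lower {\frac{5}{6}}, C = \frac{7}{2}. Verdict: none - this 2F1 at x = -\frac{1}{2} matches no listed pattern, and upper {\frac{6}{5}, \frac{11}{6}} holds no stopper.

Structural cue: x = -\frac{1}{2} and cancel k + 1/2 from the displayed ratio first; then prefactor 7/2.
Consecutive-term ratio: r(k) = -\frac{1}{2} * (k+\frac{6}{5}) (k+\frac{11}{6}) / [(k+\frac{5}{6}) (k+1)] - poly over poly, x = -\frac{1}{2} from leading terms; C = \frac{7}{2} at k = 0.


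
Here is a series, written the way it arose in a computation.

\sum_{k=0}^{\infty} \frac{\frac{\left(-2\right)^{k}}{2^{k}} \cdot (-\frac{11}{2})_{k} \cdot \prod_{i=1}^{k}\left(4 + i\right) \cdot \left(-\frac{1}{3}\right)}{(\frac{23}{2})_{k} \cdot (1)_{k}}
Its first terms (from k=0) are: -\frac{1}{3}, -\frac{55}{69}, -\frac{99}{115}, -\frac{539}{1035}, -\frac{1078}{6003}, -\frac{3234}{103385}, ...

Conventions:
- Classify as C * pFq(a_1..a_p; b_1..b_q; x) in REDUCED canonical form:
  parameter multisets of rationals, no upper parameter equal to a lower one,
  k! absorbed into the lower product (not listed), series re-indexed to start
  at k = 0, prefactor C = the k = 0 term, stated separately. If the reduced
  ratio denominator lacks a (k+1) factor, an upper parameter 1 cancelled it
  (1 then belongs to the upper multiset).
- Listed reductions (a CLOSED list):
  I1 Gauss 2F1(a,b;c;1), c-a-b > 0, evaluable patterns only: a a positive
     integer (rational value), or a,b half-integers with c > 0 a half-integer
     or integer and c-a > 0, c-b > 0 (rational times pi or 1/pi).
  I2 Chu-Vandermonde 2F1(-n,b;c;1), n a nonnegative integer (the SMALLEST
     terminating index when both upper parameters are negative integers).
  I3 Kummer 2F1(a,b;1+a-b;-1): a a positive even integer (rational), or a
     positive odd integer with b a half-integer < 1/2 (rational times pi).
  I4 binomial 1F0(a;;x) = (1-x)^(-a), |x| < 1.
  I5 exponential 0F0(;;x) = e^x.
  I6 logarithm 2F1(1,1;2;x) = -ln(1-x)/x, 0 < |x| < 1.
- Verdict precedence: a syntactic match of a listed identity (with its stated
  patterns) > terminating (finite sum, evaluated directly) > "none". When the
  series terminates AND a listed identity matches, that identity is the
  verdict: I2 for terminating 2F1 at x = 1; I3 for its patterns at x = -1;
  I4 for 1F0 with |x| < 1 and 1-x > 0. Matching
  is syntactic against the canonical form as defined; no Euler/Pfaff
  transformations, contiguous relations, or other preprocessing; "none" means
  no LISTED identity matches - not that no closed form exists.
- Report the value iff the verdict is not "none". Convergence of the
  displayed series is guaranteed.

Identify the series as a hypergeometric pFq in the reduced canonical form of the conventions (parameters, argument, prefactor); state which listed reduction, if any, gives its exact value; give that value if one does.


The series (x = -1) is 2F1: upper {-\frac{11}{2}, 5}, lower {\frac{23}{2}}, prefactor -\frac{1}{3}. Verdict: the Kummer evaluation I3 matches (x = -1; c = \frac{23}{2} equals 1+a-b for upper {-\frac{11}{2}, 5}: listed pattern). Value: \left(-\frac{14549535}{16777216}\right) \cdot \pi.

Key step: from the first term -\frac{1}{3}: the running product (C = -1/3) telescopes to a rising factorial.
Adjacent-term ratio: r(k) = -1 * (k-\frac{11}{2}) (k+5) / [(k+\frac{23}{2}) (k+1)] - rational; roots negated = parameters, x = -1, C = -\frac{1}{3}.


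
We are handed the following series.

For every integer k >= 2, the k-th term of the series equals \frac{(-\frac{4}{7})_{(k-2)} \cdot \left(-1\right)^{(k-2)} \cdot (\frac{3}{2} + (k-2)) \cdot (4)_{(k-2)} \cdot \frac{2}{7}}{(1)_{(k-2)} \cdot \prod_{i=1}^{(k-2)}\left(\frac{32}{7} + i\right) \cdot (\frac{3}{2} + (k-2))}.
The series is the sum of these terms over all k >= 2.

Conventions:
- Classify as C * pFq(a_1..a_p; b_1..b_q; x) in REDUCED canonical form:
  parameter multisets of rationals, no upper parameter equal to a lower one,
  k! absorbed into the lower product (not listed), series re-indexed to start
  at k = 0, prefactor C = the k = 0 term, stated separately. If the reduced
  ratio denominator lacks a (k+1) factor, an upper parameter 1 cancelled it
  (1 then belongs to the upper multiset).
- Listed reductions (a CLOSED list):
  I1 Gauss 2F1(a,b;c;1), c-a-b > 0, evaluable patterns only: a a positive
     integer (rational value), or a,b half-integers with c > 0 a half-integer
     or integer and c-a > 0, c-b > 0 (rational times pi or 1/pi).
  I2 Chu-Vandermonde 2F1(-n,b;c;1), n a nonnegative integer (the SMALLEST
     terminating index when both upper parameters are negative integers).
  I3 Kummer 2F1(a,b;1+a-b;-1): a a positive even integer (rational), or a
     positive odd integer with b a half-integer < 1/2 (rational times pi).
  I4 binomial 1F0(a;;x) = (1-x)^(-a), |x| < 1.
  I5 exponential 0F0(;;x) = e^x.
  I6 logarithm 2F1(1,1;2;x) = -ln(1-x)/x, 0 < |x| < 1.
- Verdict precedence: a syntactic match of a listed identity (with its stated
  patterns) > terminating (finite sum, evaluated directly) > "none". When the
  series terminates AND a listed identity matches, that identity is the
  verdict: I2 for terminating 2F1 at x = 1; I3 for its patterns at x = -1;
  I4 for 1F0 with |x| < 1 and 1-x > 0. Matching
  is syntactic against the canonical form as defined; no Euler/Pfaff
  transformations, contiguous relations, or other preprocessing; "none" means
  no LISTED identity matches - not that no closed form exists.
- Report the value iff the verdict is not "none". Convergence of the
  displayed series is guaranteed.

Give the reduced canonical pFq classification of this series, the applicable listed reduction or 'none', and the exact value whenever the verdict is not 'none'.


With C = \frac{2}{7}: the canonical form is 2F1(-\frac{4}{7}, 4; \frac{39}{7}; -1). Verdict: the Kummer evaluation I3 fires (x = -1; c = \frac{39}{7} equals 1+a-b for upper {-\frac{4}{7}, 4}: listed pattern). Hence: \frac{400}{1029}.

Key step: with t_0 = \frac{2}{7}, the factor k + 3/2 cancels (top and bottom), leaving C = 2/7.
Adjacent-term ratio: r(k) = -1 * (k-\frac{4}{7}) (k+4) / [(k+\frac{39}{7}) (k+1)] - poly over poly, x = -1 from leading terms; C = \frac{2}{7} at k = 0.


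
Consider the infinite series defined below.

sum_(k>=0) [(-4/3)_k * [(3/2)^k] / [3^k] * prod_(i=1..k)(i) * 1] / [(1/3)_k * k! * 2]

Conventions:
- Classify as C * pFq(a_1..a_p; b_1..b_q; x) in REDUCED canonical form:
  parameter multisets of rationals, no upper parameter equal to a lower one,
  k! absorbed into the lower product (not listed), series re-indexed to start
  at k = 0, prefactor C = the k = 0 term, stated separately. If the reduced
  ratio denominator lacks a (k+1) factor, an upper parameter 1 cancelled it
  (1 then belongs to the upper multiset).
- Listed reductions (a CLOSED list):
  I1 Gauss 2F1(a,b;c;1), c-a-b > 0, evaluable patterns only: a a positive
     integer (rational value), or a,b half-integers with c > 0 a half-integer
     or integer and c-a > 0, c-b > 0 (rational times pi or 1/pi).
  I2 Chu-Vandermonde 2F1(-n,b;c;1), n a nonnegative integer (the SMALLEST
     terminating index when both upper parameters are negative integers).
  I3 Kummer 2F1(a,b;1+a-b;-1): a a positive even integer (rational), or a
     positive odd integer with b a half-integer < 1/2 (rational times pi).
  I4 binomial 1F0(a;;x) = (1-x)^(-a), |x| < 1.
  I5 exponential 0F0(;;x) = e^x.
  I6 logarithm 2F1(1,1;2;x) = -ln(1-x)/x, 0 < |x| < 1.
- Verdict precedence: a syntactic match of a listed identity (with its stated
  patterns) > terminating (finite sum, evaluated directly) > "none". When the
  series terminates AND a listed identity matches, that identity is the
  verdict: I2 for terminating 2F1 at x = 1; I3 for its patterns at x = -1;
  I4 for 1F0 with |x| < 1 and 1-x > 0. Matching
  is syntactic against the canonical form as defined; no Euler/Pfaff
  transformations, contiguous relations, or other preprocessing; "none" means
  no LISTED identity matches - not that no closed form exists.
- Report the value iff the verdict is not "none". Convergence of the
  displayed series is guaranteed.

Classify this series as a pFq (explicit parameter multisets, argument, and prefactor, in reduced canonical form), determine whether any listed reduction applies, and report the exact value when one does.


The series (x = 1/2) is 2F1: upper {-4/3, 1}, lower {1/3}, prefactor 1/2. Verdict: none - this 2F1 at x = 1/2 matches no listed pattern, and upper {-4/3, 1} holds no stopper.

The tell: t_0 = 1/2 here, and the running product (C = 1/2) telescopes to a rising factorial.
Ratio: r(k) = (1/2) * (k-4/3) (k+1) / [(k+1/3) (k+1)] - rational in k, leading ratio (1/2); with t_0 = 1/2, classification follows.


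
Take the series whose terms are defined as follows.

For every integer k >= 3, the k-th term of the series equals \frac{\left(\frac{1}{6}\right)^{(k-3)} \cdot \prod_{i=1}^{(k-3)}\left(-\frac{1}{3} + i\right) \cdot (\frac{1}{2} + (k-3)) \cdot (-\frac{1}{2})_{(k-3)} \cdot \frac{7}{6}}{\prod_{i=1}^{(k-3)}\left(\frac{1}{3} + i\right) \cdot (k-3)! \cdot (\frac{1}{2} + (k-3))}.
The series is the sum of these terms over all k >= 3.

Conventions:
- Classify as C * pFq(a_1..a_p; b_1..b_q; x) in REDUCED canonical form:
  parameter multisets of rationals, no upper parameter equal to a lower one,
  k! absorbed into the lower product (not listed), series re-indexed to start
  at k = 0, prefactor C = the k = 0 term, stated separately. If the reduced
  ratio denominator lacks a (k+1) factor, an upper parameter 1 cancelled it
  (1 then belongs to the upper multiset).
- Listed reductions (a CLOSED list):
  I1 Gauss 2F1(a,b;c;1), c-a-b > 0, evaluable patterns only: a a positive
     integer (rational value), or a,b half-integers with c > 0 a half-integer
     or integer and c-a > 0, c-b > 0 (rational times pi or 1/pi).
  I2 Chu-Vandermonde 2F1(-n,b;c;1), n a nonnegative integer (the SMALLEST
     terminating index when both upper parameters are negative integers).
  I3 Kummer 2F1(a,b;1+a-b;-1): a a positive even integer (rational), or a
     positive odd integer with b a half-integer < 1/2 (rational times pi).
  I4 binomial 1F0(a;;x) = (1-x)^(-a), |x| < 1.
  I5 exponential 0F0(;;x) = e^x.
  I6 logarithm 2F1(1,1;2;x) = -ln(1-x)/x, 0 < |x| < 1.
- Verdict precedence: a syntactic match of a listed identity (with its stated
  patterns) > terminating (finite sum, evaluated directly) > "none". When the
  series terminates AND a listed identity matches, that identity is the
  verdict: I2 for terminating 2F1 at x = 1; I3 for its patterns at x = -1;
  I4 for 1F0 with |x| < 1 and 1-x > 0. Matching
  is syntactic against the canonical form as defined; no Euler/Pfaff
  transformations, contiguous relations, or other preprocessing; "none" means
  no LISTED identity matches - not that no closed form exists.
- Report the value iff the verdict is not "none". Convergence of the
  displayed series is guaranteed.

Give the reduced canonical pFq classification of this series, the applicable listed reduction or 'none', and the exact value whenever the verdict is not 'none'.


Key step: t_0 being \frac{7}{6}, the running product (C = 7/6, x = 1/6) telescopes to a rising factorial.
Step ratio: r(k) = \frac{1}{6} * (k-\frac{1}{2}) (k+\frac{2}{3}) / [(k+\frac{4}{3}) (k+1)] - rational; roots negated = parameters, x = \frac{1}{6}, C = \frac{7}{6}.

With C = \frac{7}{6}: the canonical form is 2F1(-\frac{1}{2}, \frac{2}{3}; \frac{4}{3}; \frac{1}{6}). Verdict: none. A 2F1 with upper {-\frac{1}{2}, \frac{2}{3}} fits none of I1-I6 at x = \frac{1}{6}; the sum runs forever.
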